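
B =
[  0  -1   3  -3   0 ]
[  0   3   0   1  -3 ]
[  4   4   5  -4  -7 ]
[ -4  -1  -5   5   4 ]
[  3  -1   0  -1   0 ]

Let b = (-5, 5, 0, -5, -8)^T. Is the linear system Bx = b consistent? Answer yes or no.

no

Row reduce the augmented matrix [B | b].
Swap R1 ↔ R3
R4 ← R4 + R1: [0, 3, 0, 1, -3, -5]
R5 ← R5 − (3/4)·R1: [0, -4, -15/4, 2, 21/4, -8]
R3 ← R3 + (1/3)·R2: [0, 0, 3, -8/3, -1, -10/3]
R4 ← R4 − R2: [0, 0, 0, 0, 0, -10]
R5 ← R5 + (4/3)·R2: [0, 0, -15/4, 10/3, 5/4, -4/3]
R5 ← R5 + (5/4)·R3: [0, 0, 0, 0, 0, -11/2]
R5 ← R5 − (11/20)·R4: [0, 0, 0, 0, 0, 0]
The echelon form has 4 nonzero rows; the last pivot sits in the augmented column, so rank(B) = 3 but rank([B|b]) = 4.
Since the ranks differ, the system is inconsistent.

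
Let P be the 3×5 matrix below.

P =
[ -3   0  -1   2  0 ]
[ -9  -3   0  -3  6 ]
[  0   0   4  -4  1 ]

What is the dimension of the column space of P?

Row reduce to echelon form.
R2 ← R2 − (3)·R1: [0, -3, 3, -9, 6]
Echelon form has 3 nonzero rows, so rank(P) = 3.
The column space has dimension equal to the rank: 3.

3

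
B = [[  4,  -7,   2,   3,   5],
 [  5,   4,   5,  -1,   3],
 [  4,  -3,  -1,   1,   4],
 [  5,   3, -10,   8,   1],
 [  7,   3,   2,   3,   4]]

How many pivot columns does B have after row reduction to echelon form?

Row reduce to echelon form.
R2 ← R2 − (5/4)·R1: [0, 51/4, 5/2, -19/4, -13/4]
R3 ← R3 − R1: [0, 4, -3, -2, -1]
R4 ← R4 − (5/4)·R1: [0, 47/4, -25/2, 17/4, -21/4]
R5 ← R5 − (7/4)·R1: [0, 61/4, -3/2, -9/4, -19/4]
R3 ← R3 − (16/51)·R2: [0, 0, -193/51, -26/51, 1/51]
R4 ← R4 − (47/51)·R2: [0, 0, -755/51, 440/51, -115/51]
R5 ← R5 − (61/51)·R2: [0, 0, -229/51, 175/51, -44/51]
R4 ← R4 − (755/193)·R3: [0, 0, 0, 2050/193, -450/193]
R5 ← R5 − (229/193)·R3: [0, 0, 0, 779/193, -171/193]
R5 ← R5 − (19/50)·R4: [0, 0, 0, 0, 0]
Echelon form has 4 nonzero rows, so rank(B) = 4.
Each nonzero row contributes one pivot column: 4 pivot columns.

4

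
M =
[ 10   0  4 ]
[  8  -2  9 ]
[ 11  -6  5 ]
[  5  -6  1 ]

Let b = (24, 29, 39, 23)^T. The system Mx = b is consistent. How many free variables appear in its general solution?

Row reduce the augmented matrix [M | b].
R2 ← R2 − (4/5)·R1: [0, -2, 29/5, 49/5]
R3 ← R3 − (11/10)·R1: [0, -6, 3/5, 63/5]
R4 ← R4 − (1/2)·R1: [0, -6, -1, 11]
R3 ← R3 − (3)·R2: [0, 0, -84/5, -84/5]
R4 ← R4 − (3)·R2: [0, 0, -92/5, -92/5]
R4 ← R4 − (23/21)·R3: [0, 0, 0, 0]
The echelon form has 3 nonzero rows, and every pivot lies in the first 3 columns, so rank(M) = rank([M|b]) = 3.
The system is consistent.
Free variables = (unknowns) − (rank) = 3 − 3 = 0.

0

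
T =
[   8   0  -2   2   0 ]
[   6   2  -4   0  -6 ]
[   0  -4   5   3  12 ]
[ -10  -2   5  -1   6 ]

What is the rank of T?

2

Row reduce to echelon form.
R2 ← R2 − (3/4)·R1: [0, 2, -5/2, -3/2, -6]
R4 ← R4 + (5/4)·R1: [0, -2, 5/2, 3/2, 6]
R3 ← R3 + (2)·R2: [0, 0, 0, 0, 0]
R4 ← R4 + R2: [0, 0, 0, 0, 0]
Echelon form has 2 nonzero rows, so rank(T) = 2.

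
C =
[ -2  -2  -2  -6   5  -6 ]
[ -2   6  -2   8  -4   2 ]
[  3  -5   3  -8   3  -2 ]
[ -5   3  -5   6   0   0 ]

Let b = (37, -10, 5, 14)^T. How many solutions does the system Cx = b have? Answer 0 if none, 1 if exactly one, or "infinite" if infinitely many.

infinite

Row reduce the augmented matrix [C | b].
R2 ← R2 − R1: [0, 8, 0, 14, -9, 8, -47]
R3 ← R3 + (3/2)·R1: [0, -8, 0, -17, 21/2, -11, 121/2]
R4 ← R4 − (5/2)·R1: [0, 8, 0, 21, -25/2, 15, -157/2]
R3 ← R3 + R2: [0, 0, 0, -3, 3/2, -3, 27/2]
R4 ← R4 − R2: [0, 0, 0, 7, -7/2, 7, -63/2]
R4 ← R4 + (7/3)·R3: [0, 0, 0, 0, 0, 0, 0]
The echelon form has 3 nonzero rows, and every pivot lies in the first 6 columns, so rank(C) = rank([C|b]) = 3.
The system is consistent.
rank = 3 < 6 unknowns, so there are infinitely many solutions.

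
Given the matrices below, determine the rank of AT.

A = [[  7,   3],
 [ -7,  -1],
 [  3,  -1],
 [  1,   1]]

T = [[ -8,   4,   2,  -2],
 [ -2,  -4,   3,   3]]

2

First compute AT:
[[-62,  16,  23,  -5],
 [ 58, -24, -17,  11],
 [-22,  16,   3,  -9],
 [-10,   0,   5,   1]]
Now row reduce the product.
R2 ← R2 + (29/31)·R1: [0, -280/31, 140/31, 196/31]
R3 ← R3 − (11/31)·R1: [0, 320/31, -160/31, -224/31]
R4 ← R4 − (5/31)·R1: [0, -80/31, 40/31, 56/31]
R3 ← R3 + (8/7)·R2: [0, 0, 0, 0]
R4 ← R4 − (2/7)·R2: [0, 0, 0, 0]
2 nonzero rows, so rank(AT) = 2.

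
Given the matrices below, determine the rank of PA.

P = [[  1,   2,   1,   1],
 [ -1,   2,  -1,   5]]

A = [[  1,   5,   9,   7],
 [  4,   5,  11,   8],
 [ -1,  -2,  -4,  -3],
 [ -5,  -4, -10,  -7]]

2

First compute PA:
[[  3,   9,  17,  13],
 [-17, -13, -33, -23]]
Now row reduce the product.
R2 ← R2 + (17/3)·R1: [0, 38, 190/3, 152/3]
2 nonzero rows, so rank(PA) = 2.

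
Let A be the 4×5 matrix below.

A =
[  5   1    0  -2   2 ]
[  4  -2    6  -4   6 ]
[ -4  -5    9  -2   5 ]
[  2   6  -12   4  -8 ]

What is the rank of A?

Row reduce to echelon form.
R2 ← R2 − (4/5)·R1: [0, -14/5, 6, -12/5, 22/5]
R3 ← R3 + (4/5)·R1: [0, -21/5, 9, -18/5, 33/5]
R4 ← R4 − (2/5)·R1: [0, 28/5, -12, 24/5, -44/5]
R3 ← R3 − (3/2)·R2: [0, 0, 0, 0, 0]
R4 ← R4 + (2)·R2: [0, 0, 0, 0, 0]
Echelon form has 2 nonzero rows, so rank(A) = 2.

2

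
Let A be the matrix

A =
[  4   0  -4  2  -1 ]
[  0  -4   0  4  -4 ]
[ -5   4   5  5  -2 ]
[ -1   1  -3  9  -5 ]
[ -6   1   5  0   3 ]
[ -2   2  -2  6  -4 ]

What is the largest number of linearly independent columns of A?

Row reduce to echelon form.
R3 ← R3 + (5/4)·R1: [0, 4, 0, 15/2, -13/4]
R4 ← R4 + (1/4)·R1: [0, 1, -4, 19/2, -21/4]
R5 ← R5 + (3/2)·R1: [0, 1, -1, 3, 3/2]
R6 ← R6 + (1/2)·R1: [0, 2, -4, 7, -9/2]
R3 ← R3 + R2: [0, 0, 0, 23/2, -29/4]
R4 ← R4 + (1/4)·R2: [0, 0, -4, 21/2, -25/4]
R5 ← R5 + (1/4)·R2: [0, 0, -1, 4, 1/2]
R6 ← R6 + (1/2)·R2: [0, 0, -4, 9, -13/2]
Swap R3 ↔ R4
R5 ← R5 − (1/4)·R3: [0, 0, 0, 11/8, 33/16]
R6 ← R6 − R3: [0, 0, 0, -3/2, -1/4]
R5 ← R5 − (11/92)·R4: [0, 0, 0, 0, 539/184]
R6 ← R6 + (3/23)·R4: [0, 0, 0, 0, -55/46]
R6 ← R6 + (20/49)·R5: [0, 0, 0, 0, 0]
Echelon form has 5 nonzero rows, so rank(A) = 5.
The rank gives the maximum number of linearly independent columns: 5.

5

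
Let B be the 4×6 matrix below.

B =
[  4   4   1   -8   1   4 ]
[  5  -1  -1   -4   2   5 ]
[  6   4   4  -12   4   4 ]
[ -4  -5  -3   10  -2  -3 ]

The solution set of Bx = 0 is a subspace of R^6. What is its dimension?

3

Row reduce to echelon form.
R2 ← R2 − (5/4)·R1: [0, -6, -9/4, 6, 3/4, 0]
R3 ← R3 − (3/2)·R1: [0, -2, 5/2, 0, 5/2, -2]
R4 ← R4 + R1: [0, -1, -2, 2, -1, 1]
R3 ← R3 − (1/3)·R2: [0, 0, 13/4, -2, 9/4, -2]
R4 ← R4 − (1/6)·R2: [0, 0, -13/8, 1, -9/8, 1]
R4 ← R4 + (1/2)·R3: [0, 0, 0, 0, 0, 0]
3 nonzero rows, so rank(B) = 3.
B has 6 columns; by rank–nullity, nullity = 6 − 3 = 3.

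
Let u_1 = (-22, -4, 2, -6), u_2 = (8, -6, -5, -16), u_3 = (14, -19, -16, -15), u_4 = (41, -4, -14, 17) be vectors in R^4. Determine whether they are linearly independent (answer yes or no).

yes

Form the matrix with these vectors as rows and row reduce.
R2 ← R2 + (4/11)·R1: [0, -82/11, -47/11, -200/11]
R3 ← R3 + (7/11)·R1: [0, -237/11, -162/11, -207/11]
R4 ← R4 + (41/22)·R1: [0, -126/11, -113/11, 64/11]
R3 ← R3 − (237/82)·R2: [0, 0, -195/82, 1383/41]
R4 ← R4 − (63/41)·R2: [0, 0, -152/41, 1384/41]
R4 ← R4 − (304/195)·R3: [0, 0, 0, -1224/65]
4 nonzero rows, so the 4 vectors span a space of dimension 4.
Since 4 = 4, the vectors are linearly independent.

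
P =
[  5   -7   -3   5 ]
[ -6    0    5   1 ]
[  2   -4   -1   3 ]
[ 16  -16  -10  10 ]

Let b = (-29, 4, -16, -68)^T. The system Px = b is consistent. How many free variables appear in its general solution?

1

Row reduce the augmented matrix [P | b].
R2 ← R2 + (6/5)·R1: [0, -42/5, 7/5, 7, -154/5]
R3 ← R3 − (2/5)·R1: [0, -6/5, 1/5, 1, -22/5]
R4 ← R4 − (16/5)·R1: [0, 32/5, -2/5, -6, 124/5]
R3 ← R3 − (1/7)·R2: [0, 0, 0, 0, 0]
R4 ← R4 + (16/21)·R2: [0, 0, 2/3, -2/3, 4/3]
Swap R3 ↔ R4
The echelon form has 3 nonzero rows, and every pivot lies in the first 4 columns, so rank(P) = rank([P|b]) = 3.
The system is consistent.
Free variables = (unknowns) − (rank) = 4 − 3 = 1.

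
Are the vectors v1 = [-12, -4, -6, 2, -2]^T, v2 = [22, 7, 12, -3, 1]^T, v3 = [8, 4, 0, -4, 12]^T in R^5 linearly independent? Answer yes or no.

no

Form the matrix with these vectors as rows and row reduce.
R2 ← R2 + (11/6)·R1: [0, -1/3, 1, 2/3, -8/3]
R3 ← R3 + (2/3)·R1: [0, 4/3, -4, -8/3, 32/3]
R3 ← R3 + (4)·R2: [0, 0, 0, 0, 0]
2 nonzero rows, so the 3 vectors span a space of dimension 2.
Since 2 < 3, the vectors are linearly dependent.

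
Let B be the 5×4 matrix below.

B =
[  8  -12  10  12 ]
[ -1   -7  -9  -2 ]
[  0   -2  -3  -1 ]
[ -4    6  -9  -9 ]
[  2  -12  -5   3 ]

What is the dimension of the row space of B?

Row reduce to echelon form.
R2 ← R2 + (1/8)·R1: [0, -17/2, -31/4, -1/2]
R4 ← R4 + (1/2)·R1: [0, 0, -4, -3]
R5 ← R5 − (1/4)·R1: [0, -9, -15/2, 0]
R3 ← R3 − (4/17)·R2: [0, 0, -20/17, -15/17]
R5 ← R5 − (18/17)·R2: [0, 0, 12/17, 9/17]
R4 ← R4 − (17/5)·R3: [0, 0, 0, 0]
R5 ← R5 + (3/5)·R3: [0, 0, 0, 0]
Echelon form has 3 nonzero rows, so rank(B) = 3.
The row space has dimension equal to the rank: 3.

3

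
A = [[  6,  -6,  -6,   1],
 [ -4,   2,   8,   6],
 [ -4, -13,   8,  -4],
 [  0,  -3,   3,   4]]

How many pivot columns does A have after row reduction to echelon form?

3

Row reduce to echelon form.
R2 ← R2 + (2/3)·R1: [0, -2, 4, 20/3]
R3 ← R3 + (2/3)·R1: [0, -17, 4, -10/3]
R3 ← R3 − (17/2)·R2: [0, 0, -30, -60]
R4 ← R4 − (3/2)·R2: [0, 0, -3, -6]
R4 ← R4 − (1/10)·R3: [0, 0, 0, 0]
Echelon form has 3 nonzero rows, so rank(A) = 3.
Each nonzero row contributes one pivot column: 3 pivot columns.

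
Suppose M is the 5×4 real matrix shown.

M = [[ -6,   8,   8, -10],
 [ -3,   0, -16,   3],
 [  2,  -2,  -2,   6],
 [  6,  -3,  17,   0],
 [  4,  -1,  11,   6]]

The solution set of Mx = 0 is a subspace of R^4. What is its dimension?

1

Row reduce to echelon form.
R2 ← R2 − (1/2)·R1: [0, -4, -20, 8]
R3 ← R3 + (1/3)·R1: [0, 2/3, 2/3, 8/3]
R4 ← R4 + R1: [0, 5, 25, -10]
R5 ← R5 + (2/3)·R1: [0, 13/3, 49/3, -2/3]
R3 ← R3 + (1/6)·R2: [0, 0, -8/3, 4]
R4 ← R4 + (5/4)·R2: [0, 0, 0, 0]
R5 ← R5 + (13/12)·R2: [0, 0, -16/3, 8]
R5 ← R5 − (2)·R3: [0, 0, 0, 0]
3 nonzero rows, so rank(M) = 3.
M has 4 columns; by rank–nullity, nullity = 4 − 3 = 1.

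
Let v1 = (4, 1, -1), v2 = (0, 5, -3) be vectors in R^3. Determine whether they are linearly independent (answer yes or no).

Form the matrix with these vectors as rows and row reduce.
2 nonzero rows, so the 2 vectors span a space of dimension 2.
Since 2 = 2, the vectors are linearly independent.

yes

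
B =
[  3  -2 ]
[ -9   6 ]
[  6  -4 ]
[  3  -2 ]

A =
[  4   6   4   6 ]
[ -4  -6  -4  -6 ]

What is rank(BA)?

First compute BA:
[[ 20,  30,  20,  30],
 [-60, -90, -60, -90],
 [ 40,  60,  40,  60],
 [ 20,  30,  20,  30]]
Now row reduce the product.
R2 ← R2 + (3)·R1: [0, 0, 0, 0]
R3 ← R3 − (2)·R1: [0, 0, 0, 0]
R4 ← R4 − R1: [0, 0, 0, 0]
1 nonzero row, so rank(BA) = 1.

1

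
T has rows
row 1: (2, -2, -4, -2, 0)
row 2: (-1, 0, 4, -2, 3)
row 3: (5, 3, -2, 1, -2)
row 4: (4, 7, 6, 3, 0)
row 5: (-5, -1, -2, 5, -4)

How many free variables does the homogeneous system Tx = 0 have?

1

Row reduce to echelon form.
R2 ← R2 + (1/2)·R1: [0, -1, 2, -3, 3]
R3 ← R3 − (5/2)·R1: [0, 8, 8, 6, -2]
R4 ← R4 − (2)·R1: [0, 11, 14, 7, 0]
R5 ← R5 + (5/2)·R1: [0, -6, -12, 0, -4]
R3 ← R3 + (8)·R2: [0, 0, 24, -18, 22]
R4 ← R4 + (11)·R2: [0, 0, 36, -26, 33]
R5 ← R5 − (6)·R2: [0, 0, -24, 18, -22]
R4 ← R4 − (3/2)·R3: [0, 0, 0, 1, 0]
R5 ← R5 + R3: [0, 0, 0, 0, 0]
4 nonzero rows, so rank(T) = 4.
T has 5 columns; by rank–nullity, nullity = 5 − 4 = 1.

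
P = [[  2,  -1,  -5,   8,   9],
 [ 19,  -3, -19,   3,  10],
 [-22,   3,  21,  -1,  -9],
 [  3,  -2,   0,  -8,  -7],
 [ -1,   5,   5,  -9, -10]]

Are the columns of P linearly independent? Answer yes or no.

no

Row reduce P to echelon form.
R2 ← R2 − (19/2)·R1: [0, 13/2, 57/2, -73, -151/2]
R3 ← R3 + (11)·R1: [0, -8, -34, 87, 90]
R4 ← R4 − (3/2)·R1: [0, -1/2, 15/2, -20, -41/2]
R5 ← R5 + (1/2)·R1: [0, 9/2, 5/2, -5, -11/2]
R3 ← R3 + (16/13)·R2: [0, 0, 14/13, -37/13, -38/13]
R4 ← R4 + (1/13)·R2: [0, 0, 126/13, -333/13, -342/13]
R5 ← R5 − (9/13)·R2: [0, 0, -224/13, 592/13, 608/13]
R4 ← R4 − (9)·R3: [0, 0, 0, 0, 0]
R5 ← R5 + (16)·R3: [0, 0, 0, 0, 0]
3 pivots among 5 columns.
Only 3 < 5 pivot columns, so the columns are linearly dependent.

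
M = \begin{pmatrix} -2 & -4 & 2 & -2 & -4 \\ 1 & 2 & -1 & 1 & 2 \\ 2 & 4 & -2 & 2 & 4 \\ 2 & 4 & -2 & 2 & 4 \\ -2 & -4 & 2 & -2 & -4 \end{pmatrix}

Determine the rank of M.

1

Row reduce to echelon form.
R2 ← R2 + (1/2)·R1: [0, 0, 0, 0, 0]
R3 ← R3 + R1: [0, 0, 0, 0, 0]
R4 ← R4 + R1: [0, 0, 0, 0, 0]
R5 ← R5 − R1: [0, 0, 0, 0, 0]
Echelon form has 1 nonzero row, so rank(M) = 1.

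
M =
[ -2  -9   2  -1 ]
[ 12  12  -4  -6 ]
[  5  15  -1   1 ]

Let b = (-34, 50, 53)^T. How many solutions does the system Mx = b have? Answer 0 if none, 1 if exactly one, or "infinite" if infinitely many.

infinite

Row reduce the augmented matrix [M | b].
R2 ← R2 + (6)·R1: [0, -42, 8, -12, -154]
R3 ← R3 + (5/2)·R1: [0, -15/2, 4, -3/2, -32]
R3 ← R3 − (5/28)·R2: [0, 0, 18/7, 9/14, -9/2]
The echelon form has 3 nonzero rows, and every pivot lies in the first 4 columns, so rank(M) = rank([M|b]) = 3.
The system is consistent.
rank = 3 < 4 unknowns, so there are infinitely many solutions.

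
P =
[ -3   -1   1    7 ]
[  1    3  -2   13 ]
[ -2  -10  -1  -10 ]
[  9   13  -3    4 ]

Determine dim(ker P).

Row reduce to echelon form.
R2 ← R2 + (1/3)·R1: [0, 8/3, -5/3, 46/3]
R3 ← R3 − (2/3)·R1: [0, -28/3, -5/3, -44/3]
R4 ← R4 + (3)·R1: [0, 10, 0, 25]
R3 ← R3 + (7/2)·R2: [0, 0, -15/2, 39]
R4 ← R4 − (15/4)·R2: [0, 0, 25/4, -65/2]
R4 ← R4 + (5/6)·R3: [0, 0, 0, 0]
3 nonzero rows, so rank(P) = 3.
P has 4 columns; by rank–nullity, nullity = 4 − 3 = 1.

1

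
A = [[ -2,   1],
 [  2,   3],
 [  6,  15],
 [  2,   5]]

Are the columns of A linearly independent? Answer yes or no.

yes

Row reduce A to echelon form.
R2 ← R2 + R1: [0, 4]
R3 ← R3 + (3)·R1: [0, 18]
R4 ← R4 + R1: [0, 6]
R3 ← R3 − (9/2)·R2: [0, 0]
R4 ← R4 − (3/2)·R2: [0, 0]
2 pivots among 2 columns.
Every column is a pivot column, so the columns are linearly independent.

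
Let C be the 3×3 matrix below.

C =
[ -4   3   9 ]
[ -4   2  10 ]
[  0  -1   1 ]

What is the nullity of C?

Row reduce to echelon form.
R2 ← R2 − R1: [0, -1, 1]
R3 ← R3 − R2: [0, 0, 0]
2 nonzero rows, so rank(C) = 2.
C has 3 columns; by rank–nullity, nullity = 3 − 2 = 1.

1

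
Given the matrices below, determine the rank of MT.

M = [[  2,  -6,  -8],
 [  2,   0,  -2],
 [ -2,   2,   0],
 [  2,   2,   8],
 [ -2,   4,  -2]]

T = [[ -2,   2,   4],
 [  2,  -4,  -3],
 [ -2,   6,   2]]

2

First compute MT:
[[  0, -20,  10],
 [  0,  -8,   4],
 [  8, -12, -14],
 [-16,  44,  18],
 [ 16, -32, -24]]
Now row reduce the product.
Swap R1 ↔ R3
R4 ← R4 + (2)·R1: [0, 20, -10]
R5 ← R5 − (2)·R1: [0, -8, 4]
R3 ← R3 − (5/2)·R2: [0, 0, 0]
R4 ← R4 + (5/2)·R2: [0, 0, 0]
R5 ← R5 − R2: [0, 0, 0]
2 nonzero rows, so rank(MT) = 2.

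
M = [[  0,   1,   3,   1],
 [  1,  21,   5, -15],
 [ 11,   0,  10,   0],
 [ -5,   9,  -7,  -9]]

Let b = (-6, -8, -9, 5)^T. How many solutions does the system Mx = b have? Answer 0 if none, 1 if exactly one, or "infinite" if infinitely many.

0

Row reduce the augmented matrix [M | b].
Swap R1 ↔ R2
R3 ← R3 − (11)·R1: [0, -231, -45, 165, 79]
R4 ← R4 + (5)·R1: [0, 114, 18, -84, -35]
R3 ← R3 + (231)·R2: [0, 0, 648, 396, -1307]
R4 ← R4 − (114)·R2: [0, 0, -324, -198, 649]
R4 ← R4 + (1/2)·R3: [0, 0, 0, 0, -9/2]
The echelon form has 4 nonzero rows; the last pivot sits in the augmented column, so rank(M) = 3 but rank([M|b]) = 4.
Since the ranks differ, the system is inconsistent.
It has no solutions.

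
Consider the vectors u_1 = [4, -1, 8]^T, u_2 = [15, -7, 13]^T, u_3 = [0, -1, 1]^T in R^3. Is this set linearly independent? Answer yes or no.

Form the matrix with these vectors as rows and row reduce.
R2 ← R2 − (15/4)·R1: [0, -13/4, -17]
R3 ← R3 − (4/13)·R2: [0, 0, 81/13]
3 nonzero rows, so the 3 vectors span a space of dimension 3.
Since 3 = 3, the vectors are linearly independent.

yes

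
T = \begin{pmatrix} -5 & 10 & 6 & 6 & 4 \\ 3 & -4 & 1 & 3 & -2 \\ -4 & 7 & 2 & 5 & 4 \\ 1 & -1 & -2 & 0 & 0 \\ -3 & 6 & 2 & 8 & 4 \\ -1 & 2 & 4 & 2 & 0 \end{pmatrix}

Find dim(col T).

4

Row reduce to echelon form.
R2 ← R2 + (3/5)·R1: [0, 2, 23/5, 33/5, 2/5]
R3 ← R3 − (4/5)·R1: [0, -1, -14/5, 1/5, 4/5]
R4 ← R4 + (1/5)·R1: [0, 1, -4/5, 6/5, 4/5]
R5 ← R5 − (3/5)·R1: [0, 0, -8/5, 22/5, 8/5]
R6 ← R6 − (1/5)·R1: [0, 0, 14/5, 4/5, -4/5]
R3 ← R3 + (1/2)·R2: [0, 0, -1/2, 7/2, 1]
R4 ← R4 − (1/2)·R2: [0, 0, -31/10, -21/10, 3/5]
R4 ← R4 − (31/5)·R3: [0, 0, 0, -119/5, -28/5]
R5 ← R5 − (16/5)·R3: [0, 0, 0, -34/5, -8/5]
R6 ← R6 + (28/5)·R3: [0, 0, 0, 102/5, 24/5]
R5 ← R5 − (2/7)·R4: [0, 0, 0, 0, 0]
R6 ← R6 + (6/7)·R4: [0, 0, 0, 0, 0]
Echelon form has 4 nonzero rows, so rank(T) = 4.
The column space has dimension equal to the rank: 4.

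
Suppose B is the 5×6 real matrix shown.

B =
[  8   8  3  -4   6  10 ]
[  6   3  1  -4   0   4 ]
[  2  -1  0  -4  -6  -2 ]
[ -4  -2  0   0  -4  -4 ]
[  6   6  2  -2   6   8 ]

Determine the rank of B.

3

Row reduce to echelon form.
R2 ← R2 − (3/4)·R1: [0, -3, -5/4, -1, -9/2, -7/2]
R3 ← R3 − (1/4)·R1: [0, -3, -3/4, -3, -15/2, -9/2]
R4 ← R4 + (1/2)·R1: [0, 2, 3/2, -2, -1, 1]
R5 ← R5 − (3/4)·R1: [0, 0, -1/4, 1, 3/2, 1/2]
R3 ← R3 − R2: [0, 0, 1/2, -2, -3, -1]
R4 ← R4 + (2/3)·R2: [0, 0, 2/3, -8/3, -4, -4/3]
R4 ← R4 − (4/3)·R3: [0, 0, 0, 0, 0, 0]
R5 ← R5 + (1/2)·R3: [0, 0, 0, 0, 0, 0]
Echelon form has 3 nonzero rows, so rank(B) = 3.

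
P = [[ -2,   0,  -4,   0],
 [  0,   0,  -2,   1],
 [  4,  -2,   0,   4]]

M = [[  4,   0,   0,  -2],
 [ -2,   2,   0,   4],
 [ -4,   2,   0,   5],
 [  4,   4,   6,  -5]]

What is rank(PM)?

First compute PM:
[[  8,  -8,   0, -16],
 [ 12,   0,   6, -15],
 [ 36,  12,  24, -36]]
Now row reduce the product.
R2 ← R2 − (3/2)·R1: [0, 12, 6, 9]
R3 ← R3 − (9/2)·R1: [0, 48, 24, 36]
R3 ← R3 − (4)·R2: [0, 0, 0, 0]
2 nonzero rows, so rank(PM) = 2.

2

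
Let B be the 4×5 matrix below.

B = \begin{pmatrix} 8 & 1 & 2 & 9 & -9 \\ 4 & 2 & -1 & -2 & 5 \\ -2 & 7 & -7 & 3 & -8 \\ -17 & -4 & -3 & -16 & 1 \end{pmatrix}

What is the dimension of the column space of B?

Row reduce to echelon form.
R2 ← R2 − (1/2)·R1: [0, 3/2, -2, -13/2, 19/2]
R3 ← R3 + (1/4)·R1: [0, 29/4, -13/2, 21/4, -41/4]
R4 ← R4 + (17/8)·R1: [0, -15/8, 5/4, 25/8, -145/8]
R3 ← R3 − (29/6)·R2: [0, 0, 19/6, 110/3, -337/6]
R4 ← R4 + (5/4)·R2: [0, 0, -5/4, -5, -25/4]
R4 ← R4 + (15/38)·R3: [0, 0, 0, 180/19, -540/19]
Echelon form has 4 nonzero rows, so rank(B) = 4.
The column space has dimension equal to the rank: 4.

4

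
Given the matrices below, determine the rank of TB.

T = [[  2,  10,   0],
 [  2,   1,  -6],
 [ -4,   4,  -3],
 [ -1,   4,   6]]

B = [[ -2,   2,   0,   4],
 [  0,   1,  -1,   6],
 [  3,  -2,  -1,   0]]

2

First compute TB:
[[ -4,  14, -10,  68],
 [-22,  17,   5,  14],
 [ -1,   2,  -1,   8],
 [ 20, -10, -10,  20]]
Now row reduce the product.
R2 ← R2 − (11/2)·R1: [0, -60, 60, -360]
R3 ← R3 − (1/4)·R1: [0, -3/2, 3/2, -9]
R4 ← R4 + (5)·R1: [0, 60, -60, 360]
R3 ← R3 − (1/40)·R2: [0, 0, 0, 0]
R4 ← R4 + R2: [0, 0, 0, 0]
2 nonzero rows, so rank(TB) = 2.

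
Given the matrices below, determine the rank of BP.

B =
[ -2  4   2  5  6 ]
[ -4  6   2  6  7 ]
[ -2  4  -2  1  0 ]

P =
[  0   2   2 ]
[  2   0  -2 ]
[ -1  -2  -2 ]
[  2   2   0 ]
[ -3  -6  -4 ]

First compute BP:
[[ -2, -34, -40],
 [  1, -42, -52],
 [ 12,   2,  -8]]
Now row reduce the product.
R2 ← R2 + (1/2)·R1: [0, -59, -72]
R3 ← R3 + (6)·R1: [0, -202, -248]
R3 ← R3 − (202/59)·R2: [0, 0, -88/59]
3 nonzero rows, so rank(BP) = 3.

3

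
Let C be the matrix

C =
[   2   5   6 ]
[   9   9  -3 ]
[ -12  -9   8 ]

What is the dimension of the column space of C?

3

Row reduce to echelon form.
R2 ← R2 − (9/2)·R1: [0, -27/2, -30]
R3 ← R3 + (6)·R1: [0, 21, 44]
R3 ← R3 + (14/9)·R2: [0, 0, -8/3]
Echelon form has 3 nonzero rows, so rank(C) = 3.
The column space has dimension equal to the rank: 3.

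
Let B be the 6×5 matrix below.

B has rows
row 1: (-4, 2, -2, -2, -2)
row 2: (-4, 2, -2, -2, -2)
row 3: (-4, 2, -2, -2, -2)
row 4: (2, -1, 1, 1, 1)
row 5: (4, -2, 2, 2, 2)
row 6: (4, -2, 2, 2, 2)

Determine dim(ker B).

Row reduce to echelon form.
R2 ← R2 − R1: [0, 0, 0, 0, 0]
R3 ← R3 − R1: [0, 0, 0, 0, 0]
R4 ← R4 + (1/2)·R1: [0, 0, 0, 0, 0]
R5 ← R5 + R1: [0, 0, 0, 0, 0]
R6 ← R6 + R1: [0, 0, 0, 0, 0]
1 nonzero row, so rank(B) = 1.
B has 5 columns; by rank–nullity, nullity = 5 − 1 = 4.

4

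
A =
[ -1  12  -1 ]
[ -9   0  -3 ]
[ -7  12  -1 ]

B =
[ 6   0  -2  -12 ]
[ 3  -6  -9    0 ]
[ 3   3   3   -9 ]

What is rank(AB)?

2

First compute AB:
[[ 27, -75, -109,  21],
 [-63,  -9,   9, 135],
 [ -9, -75, -97,  93]]
Now row reduce the product.
R2 ← R2 + (7/3)·R1: [0, -184, -736/3, 184]
R3 ← R3 + (1/3)·R1: [0, -100, -400/3, 100]
R3 ← R3 − (25/46)·R2: [0, 0, 0, 0]
2 nonzero rows, so rank(AB) = 2.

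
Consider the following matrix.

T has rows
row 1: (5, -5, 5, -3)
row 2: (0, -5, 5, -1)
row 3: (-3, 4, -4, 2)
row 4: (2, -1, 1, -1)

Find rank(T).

2

Row reduce to echelon form.
R3 ← R3 + (3/5)·R1: [0, 1, -1, 1/5]
R4 ← R4 − (2/5)·R1: [0, 1, -1, 1/5]
R3 ← R3 + (1/5)·R2: [0, 0, 0, 0]
R4 ← R4 + (1/5)·R2: [0, 0, 0, 0]
Echelon form has 2 nonzero rows, so rank(T) = 2.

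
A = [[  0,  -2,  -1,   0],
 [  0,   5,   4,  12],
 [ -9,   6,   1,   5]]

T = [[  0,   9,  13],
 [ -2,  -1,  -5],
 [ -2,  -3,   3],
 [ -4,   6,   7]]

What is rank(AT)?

3

First compute AT:
[[  6,   5,   7],
 [-66,  55,  71],
 [-34, -60, -109]]
Now row reduce the product.
R2 ← R2 + (11)·R1: [0, 110, 148]
R3 ← R3 + (17/3)·R1: [0, -95/3, -208/3]
R3 ← R3 + (19/66)·R2: [0, 0, -294/11]
3 nonzero rows, so rank(AT) = 3.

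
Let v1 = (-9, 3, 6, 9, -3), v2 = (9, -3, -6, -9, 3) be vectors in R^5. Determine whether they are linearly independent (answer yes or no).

Form the matrix with these vectors as rows and row reduce.
R2 ← R2 + R1: [0, 0, 0, 0, 0]
1 nonzero row, so the 2 vectors span a space of dimension 1.
Since 1 < 2, the vectors are linearly dependent.

no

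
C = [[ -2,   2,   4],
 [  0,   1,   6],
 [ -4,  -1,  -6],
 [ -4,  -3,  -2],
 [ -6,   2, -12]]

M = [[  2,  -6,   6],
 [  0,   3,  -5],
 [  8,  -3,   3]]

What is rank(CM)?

First compute CM:
[[ 28,   6, -10],
 [ 48, -15,  13],
 [-56,  39, -37],
 [-24,  21, -15],
 [-108,  78, -82]]
Now row reduce the product.
R2 ← R2 − (12/7)·R1: [0, -177/7, 211/7]
R3 ← R3 + (2)·R1: [0, 51, -57]
R4 ← R4 + (6/7)·R1: [0, 183/7, -165/7]
R5 ← R5 + (27/7)·R1: [0, 708/7, -844/7]
R3 ← R3 + (119/59)·R2: [0, 0, 224/59]
R4 ← R4 + (61/59)·R2: [0, 0, 448/59]
R5 ← R5 + (4)·R2: [0, 0, 0]
R4 ← R4 − (2)·R3: [0, 0, 0]
3 nonzero rows, so rank(CM) = 3.

3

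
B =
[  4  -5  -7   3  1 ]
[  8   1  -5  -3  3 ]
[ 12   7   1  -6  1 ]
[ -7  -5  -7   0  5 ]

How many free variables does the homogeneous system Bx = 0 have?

Row reduce to echelon form.
R2 ← R2 − (2)·R1: [0, 11, 9, -9, 1]
R3 ← R3 − (3)·R1: [0, 22, 22, -15, -2]
R4 ← R4 + (7/4)·R1: [0, -55/4, -77/4, 21/4, 27/4]
R3 ← R3 − (2)·R2: [0, 0, 4, 3, -4]
R4 ← R4 + (5/4)·R2: [0, 0, -8, -6, 8]
R4 ← R4 + (2)·R3: [0, 0, 0, 0, 0]
3 nonzero rows, so rank(B) = 3.
B has 5 columns; by rank–nullity, nullity = 5 − 3 = 2.

2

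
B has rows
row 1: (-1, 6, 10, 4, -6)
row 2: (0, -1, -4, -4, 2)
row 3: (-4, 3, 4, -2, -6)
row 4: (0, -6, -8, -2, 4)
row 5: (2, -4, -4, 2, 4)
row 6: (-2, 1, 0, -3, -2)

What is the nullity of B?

2

Row reduce to echelon form.
R3 ← R3 − (4)·R1: [0, -21, -36, -18, 18]
R5 ← R5 + (2)·R1: [0, 8, 16, 10, -8]
R6 ← R6 − (2)·R1: [0, -11, -20, -11, 10]
R3 ← R3 − (21)·R2: [0, 0, 48, 66, -24]
R4 ← R4 − (6)·R2: [0, 0, 16, 22, -8]
R5 ← R5 + (8)·R2: [0, 0, -16, -22, 8]
R6 ← R6 − (11)·R2: [0, 0, 24, 33, -12]
R4 ← R4 − (1/3)·R3: [0, 0, 0, 0, 0]
R5 ← R5 + (1/3)·R3: [0, 0, 0, 0, 0]
R6 ← R6 − (1/2)·R3: [0, 0, 0, 0, 0]
3 nonzero rows, so rank(B) = 3.
B has 5 columns; by rank–nullity, nullity = 5 − 3 = 2.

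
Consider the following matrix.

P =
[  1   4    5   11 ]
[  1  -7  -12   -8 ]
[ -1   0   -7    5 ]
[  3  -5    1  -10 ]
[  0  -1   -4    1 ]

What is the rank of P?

3

Row reduce to echelon form.
R2 ← R2 − R1: [0, -11, -17, -19]
R3 ← R3 + R1: [0, 4, -2, 16]
R4 ← R4 − (3)·R1: [0, -17, -14, -43]
R3 ← R3 + (4/11)·R2: [0, 0, -90/11, 100/11]
R4 ← R4 − (17/11)·R2: [0, 0, 135/11, -150/11]
R5 ← R5 − (1/11)·R2: [0, 0, -27/11, 30/11]
R4 ← R4 + (3/2)·R3: [0, 0, 0, 0]
R5 ← R5 − (3/10)·R3: [0, 0, 0, 0]
Echelon form has 3 nonzero rows, so rank(P) = 3.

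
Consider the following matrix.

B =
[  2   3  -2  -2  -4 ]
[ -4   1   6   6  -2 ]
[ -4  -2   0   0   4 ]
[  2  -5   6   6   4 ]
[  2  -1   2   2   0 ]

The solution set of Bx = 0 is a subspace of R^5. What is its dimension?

2

Row reduce to echelon form.
R2 ← R2 + (2)·R1: [0, 7, 2, 2, -10]
R3 ← R3 + (2)·R1: [0, 4, -4, -4, -4]
R4 ← R4 − R1: [0, -8, 8, 8, 8]
R5 ← R5 − R1: [0, -4, 4, 4, 4]
R3 ← R3 − (4/7)·R2: [0, 0, -36/7, -36/7, 12/7]
R4 ← R4 + (8/7)·R2: [0, 0, 72/7, 72/7, -24/7]
R5 ← R5 + (4/7)·R2: [0, 0, 36/7, 36/7, -12/7]
R4 ← R4 + (2)·R3: [0, 0, 0, 0, 0]
R5 ← R5 + R3: [0, 0, 0, 0, 0]
3 nonzero rows, so rank(B) = 3.
B has 5 columns; by rank–nullity, nullity = 5 − 3 = 2.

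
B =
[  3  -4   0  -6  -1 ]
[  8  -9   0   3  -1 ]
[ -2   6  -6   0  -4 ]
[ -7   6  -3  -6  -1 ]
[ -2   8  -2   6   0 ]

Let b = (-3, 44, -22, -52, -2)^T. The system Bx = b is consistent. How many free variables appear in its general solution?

Row reduce the augmented matrix [B | b].
R2 ← R2 − (8/3)·R1: [0, 5/3, 0, 19, 5/3, 52]
R3 ← R3 + (2/3)·R1: [0, 10/3, -6, -4, -14/3, -24]
R4 ← R4 + (7/3)·R1: [0, -10/3, -3, -20, -10/3, -59]
R5 ← R5 + (2/3)·R1: [0, 16/3, -2, 2, -2/3, -4]
R3 ← R3 − (2)·R2: [0, 0, -6, -42, -8, -128]
R4 ← R4 + (2)·R2: [0, 0, -3, 18, 0, 45]
R5 ← R5 − (16/5)·R2: [0, 0, -2, -294/5, -6, -852/5]
R4 ← R4 − (1/2)·R3: [0, 0, 0, 39, 4, 109]
R5 ← R5 − (1/3)·R3: [0, 0, 0, -224/5, -10/3, -1916/15]
R5 ← R5 + (224/195)·R4: [0, 0, 0, 0, 82/65, -164/65]
The echelon form has 5 nonzero rows, and every pivot lies in the first 5 columns, so rank(B) = rank([B|b]) = 5.
The system is consistent.
Free variables = (unknowns) − (rank) = 5 − 5 = 0.

0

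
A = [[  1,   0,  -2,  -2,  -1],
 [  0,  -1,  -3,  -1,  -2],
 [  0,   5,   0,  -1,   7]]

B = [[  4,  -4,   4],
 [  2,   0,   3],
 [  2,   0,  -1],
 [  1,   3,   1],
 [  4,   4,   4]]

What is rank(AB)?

First compute AB:
[[ -6, -14,   0],
 [-17, -11,  -9],
 [ 37,  25,  42]]
Now row reduce the product.
R2 ← R2 − (17/6)·R1: [0, 86/3, -9]
R3 ← R3 + (37/6)·R1: [0, -184/3, 42]
R3 ← R3 + (92/43)·R2: [0, 0, 978/43]
3 nonzero rows, so rank(AB) = 3.

3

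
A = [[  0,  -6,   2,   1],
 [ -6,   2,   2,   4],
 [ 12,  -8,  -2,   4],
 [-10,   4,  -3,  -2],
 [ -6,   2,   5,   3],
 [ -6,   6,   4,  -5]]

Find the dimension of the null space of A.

Row reduce to echelon form.
Swap R1 ↔ R2
R3 ← R3 + (2)·R1: [0, -4, 2, 12]
R4 ← R4 − (5/3)·R1: [0, 2/3, -19/3, -26/3]
R5 ← R5 − R1: [0, 0, 3, -1]
R6 ← R6 − R1: [0, 4, 2, -9]
R3 ← R3 − (2/3)·R2: [0, 0, 2/3, 34/3]
R4 ← R4 + (1/9)·R2: [0, 0, -55/9, -77/9]
R6 ← R6 + (2/3)·R2: [0, 0, 10/3, -25/3]
R4 ← R4 + (55/6)·R3: [0, 0, 0, 286/3]
R5 ← R5 − (9/2)·R3: [0, 0, 0, -52]
R6 ← R6 − (5)·R3: [0, 0, 0, -65]
R5 ← R5 + (6/11)·R4: [0, 0, 0, 0]
R6 ← R6 + (15/22)·R4: [0, 0, 0, 0]
4 nonzero rows, so rank(A) = 4.
A has 4 columns; by rank–nullity, nullity = 4 − 4 = 0.

0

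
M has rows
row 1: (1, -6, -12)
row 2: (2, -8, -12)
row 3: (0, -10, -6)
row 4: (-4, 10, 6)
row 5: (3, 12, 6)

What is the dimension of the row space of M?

Row reduce to echelon form.
R2 ← R2 − (2)·R1: [0, 4, 12]
R4 ← R4 + (4)·R1: [0, -14, -42]
R5 ← R5 − (3)·R1: [0, 30, 42]
R3 ← R3 + (5/2)·R2: [0, 0, 24]
R4 ← R4 + (7/2)·R2: [0, 0, 0]
R5 ← R5 − (15/2)·R2: [0, 0, -48]
R5 ← R5 + (2)·R3: [0, 0, 0]
Echelon form has 3 nonzero rows, so rank(M) = 3.
The row space has dimension equal to the rank: 3.

3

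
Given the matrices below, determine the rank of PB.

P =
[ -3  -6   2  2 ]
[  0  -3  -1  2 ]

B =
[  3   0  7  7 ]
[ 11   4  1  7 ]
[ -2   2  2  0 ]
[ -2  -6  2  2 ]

2

First compute PB:
[[-83, -32, -19, -59],
 [-35, -26,  -1, -17]]
Now row reduce the product.
R2 ← R2 − (35/83)·R1: [0, -1038/83, 582/83, 654/83]
2 nonzero rows, so rank(PB) = 2.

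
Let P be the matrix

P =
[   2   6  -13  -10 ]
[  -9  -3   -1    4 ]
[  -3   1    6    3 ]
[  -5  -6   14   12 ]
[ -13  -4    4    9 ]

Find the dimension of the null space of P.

0

Row reduce to echelon form.
R2 ← R2 + (9/2)·R1: [0, 24, -119/2, -41]
R3 ← R3 + (3/2)·R1: [0, 10, -27/2, -12]
R4 ← R4 + (5/2)·R1: [0, 9, -37/2, -13]
R5 ← R5 + (13/2)·R1: [0, 35, -161/2, -56]
R3 ← R3 − (5/12)·R2: [0, 0, 271/24, 61/12]
R4 ← R4 − (3/8)·R2: [0, 0, 61/16, 19/8]
R5 ← R5 − (35/24)·R2: [0, 0, 301/48, 91/24]
R4 ← R4 − (183/542)·R3: [0, 0, 0, 357/542]
R5 ← R5 − (301/542)·R3: [0, 0, 0, 525/542]
R5 ← R5 − (25/17)·R4: [0, 0, 0, 0]
4 nonzero rows, so rank(P) = 4.
P has 4 columns; by rank–nullity, nullity = 4 − 4 = 0.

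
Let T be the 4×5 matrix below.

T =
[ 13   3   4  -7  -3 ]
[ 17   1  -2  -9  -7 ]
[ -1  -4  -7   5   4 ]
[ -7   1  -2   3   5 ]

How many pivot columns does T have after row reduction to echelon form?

4

Row reduce to echelon form.
R2 ← R2 − (17/13)·R1: [0, -38/13, -94/13, 2/13, -40/13]
R3 ← R3 + (1/13)·R1: [0, -49/13, -87/13, 58/13, 49/13]
R4 ← R4 + (7/13)·R1: [0, 34/13, 2/13, -10/13, 44/13]
R3 ← R3 − (49/38)·R2: [0, 0, 50/19, 81/19, 147/19]
R4 ← R4 + (17/19)·R2: [0, 0, -120/19, -12/19, 12/19]
R4 ← R4 + (12/5)·R3: [0, 0, 0, 48/5, 96/5]
Echelon form has 4 nonzero rows, so rank(T) = 4.
Each nonzero row contributes one pivot column: 4 pivot columns.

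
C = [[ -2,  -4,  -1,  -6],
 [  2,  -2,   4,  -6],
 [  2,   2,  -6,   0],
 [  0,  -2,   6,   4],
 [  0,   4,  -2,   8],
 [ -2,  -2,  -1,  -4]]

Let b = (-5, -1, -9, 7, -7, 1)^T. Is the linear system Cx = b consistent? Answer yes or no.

Row reduce the augmented matrix [C | b].
R2 ← R2 + R1: [0, -6, 3, -12, -6]
R3 ← R3 + R1: [0, -2, -7, -6, -14]
R6 ← R6 − R1: [0, 2, 0, 2, 6]
R3 ← R3 − (1/3)·R2: [0, 0, -8, -2, -12]
R4 ← R4 − (1/3)·R2: [0, 0, 5, 8, 9]
R5 ← R5 + (2/3)·R2: [0, 0, 0, 0, -11]
R6 ← R6 + (1/3)·R2: [0, 0, 1, -2, 4]
R4 ← R4 + (5/8)·R3: [0, 0, 0, 27/4, 3/2]
R6 ← R6 + (1/8)·R3: [0, 0, 0, -9/4, 5/2]
R6 ← R6 + (1/3)·R4: [0, 0, 0, 0, 3]
R6 ← R6 + (3/11)·R5: [0, 0, 0, 0, 0]
The echelon form has 5 nonzero rows; the last pivot sits in the augmented column, so rank(C) = 4 but rank([C|b]) = 5.
Since the ranks differ, the system is inconsistent.

no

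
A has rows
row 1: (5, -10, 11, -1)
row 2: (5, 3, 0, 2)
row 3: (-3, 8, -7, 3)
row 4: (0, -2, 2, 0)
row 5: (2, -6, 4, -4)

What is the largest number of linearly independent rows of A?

Row reduce to echelon form.
R2 ← R2 − R1: [0, 13, -11, 3]
R3 ← R3 + (3/5)·R1: [0, 2, -2/5, 12/5]
R5 ← R5 − (2/5)·R1: [0, -2, -2/5, -18/5]
R3 ← R3 − (2/13)·R2: [0, 0, 84/65, 126/65]
R4 ← R4 + (2/13)·R2: [0, 0, 4/13, 6/13]
R5 ← R5 + (2/13)·R2: [0, 0, -136/65, -204/65]
R4 ← R4 − (5/21)·R3: [0, 0, 0, 0]
R5 ← R5 + (34/21)·R3: [0, 0, 0, 0]
Echelon form has 3 nonzero rows, so rank(A) = 3.
The rank gives the maximum number of linearly independent rows: 3.

3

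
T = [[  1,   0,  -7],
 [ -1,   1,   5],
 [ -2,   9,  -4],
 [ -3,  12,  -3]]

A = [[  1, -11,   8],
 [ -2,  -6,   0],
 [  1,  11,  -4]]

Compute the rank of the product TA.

First compute TA:
[[ -6, -88,  36],
 [  2,  60, -28],
 [-24, -76,   0],
 [-30, -72, -12]]
Now row reduce the product.
R2 ← R2 + (1/3)·R1: [0, 92/3, -16]
R3 ← R3 − (4)·R1: [0, 276, -144]
R4 ← R4 − (5)·R1: [0, 368, -192]
R3 ← R3 − (9)·R2: [0, 0, 0]
R4 ← R4 − (12)·R2: [0, 0, 0]
2 nonzero rows, so rank(TA) = 2.

2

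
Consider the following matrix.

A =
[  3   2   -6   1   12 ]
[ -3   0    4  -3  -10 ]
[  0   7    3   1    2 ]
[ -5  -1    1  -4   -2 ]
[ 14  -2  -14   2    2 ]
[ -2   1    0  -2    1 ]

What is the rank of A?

5

Row reduce to echelon form.
R2 ← R2 + R1: [0, 2, -2, -2, 2]
R4 ← R4 + (5/3)·R1: [0, 7/3, -9, -7/3, 18]
R5 ← R5 − (14/3)·R1: [0, -34/3, 14, -8/3, -54]
R6 ← R6 + (2/3)·R1: [0, 7/3, -4, -4/3, 9]
R3 ← R3 − (7/2)·R2: [0, 0, 10, 8, -5]
R4 ← R4 − (7/6)·R2: [0, 0, -20/3, 0, 47/3]
R5 ← R5 + (17/3)·R2: [0, 0, 8/3, -14, -128/3]
R6 ← R6 − (7/6)·R2: [0, 0, -5/3, 1, 20/3]
R4 ← R4 + (2/3)·R3: [0, 0, 0, 16/3, 37/3]
R5 ← R5 − (4/15)·R3: [0, 0, 0, -242/15, -124/3]
R6 ← R6 + (1/6)·R3: [0, 0, 0, 7/3, 35/6]
R5 ← R5 + (121/40)·R4: [0, 0, 0, 0, -161/40]
R6 ← R6 − (7/16)·R4: [0, 0, 0, 0, 7/16]
R6 ← R6 + (5/46)·R5: [0, 0, 0, 0, 0]
Echelon form has 5 nonzero rows, so rank(A) = 5.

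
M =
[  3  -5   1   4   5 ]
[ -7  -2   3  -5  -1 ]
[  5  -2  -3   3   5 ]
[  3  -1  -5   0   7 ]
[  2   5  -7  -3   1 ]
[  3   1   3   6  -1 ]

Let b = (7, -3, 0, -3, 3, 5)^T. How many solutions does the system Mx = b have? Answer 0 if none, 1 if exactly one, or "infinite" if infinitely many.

Row reduce the augmented matrix [M | b].
R2 ← R2 + (7/3)·R1: [0, -41/3, 16/3, 13/3, 32/3, 40/3]
R3 ← R3 − (5/3)·R1: [0, 19/3, -14/3, -11/3, -10/3, -35/3]
R4 ← R4 − R1: [0, 4, -6, -4, 2, -10]
R5 ← R5 − (2/3)·R1: [0, 25/3, -23/3, -17/3, -7/3, -5/3]
R6 ← R6 − R1: [0, 6, 2, 2, -6, -2]
R3 ← R3 + (19/41)·R2: [0, 0, -90/41, -68/41, 66/41, -225/41]
R4 ← R4 + (12/41)·R2: [0, 0, -182/41, -112/41, 210/41, -250/41]
R5 ← R5 + (25/41)·R2: [0, 0, -181/41, -124/41, 171/41, 265/41]
R6 ← R6 + (18/41)·R2: [0, 0, 178/41, 160/41, -54/41, 158/41]
R4 ← R4 − (91/45)·R3: [0, 0, 0, 28/45, 28/15, 5]
R5 ← R5 − (181/90)·R3: [0, 0, 0, 14/45, 14/15, 35/2]
R6 ← R6 + (89/45)·R3: [0, 0, 0, 28/45, 28/15, -7]
R5 ← R5 − (1/2)·R4: [0, 0, 0, 0, 0, 15]
R6 ← R6 − R4: [0, 0, 0, 0, 0, -12]
R6 ← R6 + (4/5)·R5: [0, 0, 0, 0, 0, 0]
The echelon form has 5 nonzero rows; the last pivot sits in the augmented column, so rank(M) = 4 but rank([M|b]) = 5.
Since the ranks differ, the system is inconsistent.
It has no solutions.

0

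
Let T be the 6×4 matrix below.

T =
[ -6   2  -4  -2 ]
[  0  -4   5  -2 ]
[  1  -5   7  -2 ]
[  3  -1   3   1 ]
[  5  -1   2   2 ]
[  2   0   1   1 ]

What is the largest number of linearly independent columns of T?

Row reduce to echelon form.
R3 ← R3 + (1/6)·R1: [0, -14/3, 19/3, -7/3]
R4 ← R4 + (1/2)·R1: [0, 0, 1, 0]
R5 ← R5 + (5/6)·R1: [0, 2/3, -4/3, 1/3]
R6 ← R6 + (1/3)·R1: [0, 2/3, -1/3, 1/3]
R3 ← R3 − (7/6)·R2: [0, 0, 1/2, 0]
R5 ← R5 + (1/6)·R2: [0, 0, -1/2, 0]
R6 ← R6 + (1/6)·R2: [0, 0, 1/2, 0]
R4 ← R4 − (2)·R3: [0, 0, 0, 0]
R5 ← R5 + R3: [0, 0, 0, 0]
R6 ← R6 − R3: [0, 0, 0, 0]
Echelon form has 3 nonzero rows, so rank(T) = 3.
The rank gives the maximum number of linearly independent columns: 3.

3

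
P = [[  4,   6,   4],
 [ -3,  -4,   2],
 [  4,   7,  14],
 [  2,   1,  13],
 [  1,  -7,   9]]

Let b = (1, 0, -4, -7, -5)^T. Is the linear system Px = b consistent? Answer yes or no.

Row reduce the augmented matrix [P | b].
R2 ← R2 + (3/4)·R1: [0, 1/2, 5, 3/4]
R3 ← R3 − R1: [0, 1, 10, -5]
R4 ← R4 − (1/2)·R1: [0, -2, 11, -15/2]
R5 ← R5 − (1/4)·R1: [0, -17/2, 8, -21/4]
R3 ← R3 − (2)·R2: [0, 0, 0, -13/2]
R4 ← R4 + (4)·R2: [0, 0, 31, -9/2]
R5 ← R5 + (17)·R2: [0, 0, 93, 15/2]
Swap R3 ↔ R4
R5 ← R5 − (3)·R3: [0, 0, 0, 21]
R5 ← R5 + (42/13)·R4: [0, 0, 0, 0]
The echelon form has 4 nonzero rows; the last pivot sits in the augmented column, so rank(P) = 3 but rank([P|b]) = 4.
Since the ranks differ, the system is inconsistent.

no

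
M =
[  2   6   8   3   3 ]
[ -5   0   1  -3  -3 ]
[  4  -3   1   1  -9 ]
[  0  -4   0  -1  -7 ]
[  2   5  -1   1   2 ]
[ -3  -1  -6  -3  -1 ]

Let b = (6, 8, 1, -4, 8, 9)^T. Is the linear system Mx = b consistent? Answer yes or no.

Row reduce the augmented matrix [M | b].
R2 ← R2 + (5/2)·R1: [0, 15, 21, 9/2, 9/2, 23]
R3 ← R3 − (2)·R1: [0, -15, -15, -5, -15, -11]
R5 ← R5 − R1: [0, -1, -9, -2, -1, 2]
R6 ← R6 + (3/2)·R1: [0, 8, 6, 3/2, 7/2, 18]
R3 ← R3 + R2: [0, 0, 6, -1/2, -21/2, 12]
R4 ← R4 + (4/15)·R2: [0, 0, 28/5, 1/5, -29/5, 32/15]
R5 ← R5 + (1/15)·R2: [0, 0, -38/5, -17/10, -7/10, 53/15]
R6 ← R6 − (8/15)·R2: [0, 0, -26/5, -9/10, 11/10, 86/15]
R4 ← R4 − (14/15)·R3: [0, 0, 0, 2/3, 4, -136/15]
R5 ← R5 + (19/15)·R3: [0, 0, 0, -7/3, -14, 281/15]
R6 ← R6 + (13/15)·R3: [0, 0, 0, -4/3, -8, 242/15]
R5 ← R5 + (7/2)·R4: [0, 0, 0, 0, 0, -13]
R6 ← R6 + (2)·R4: [0, 0, 0, 0, 0, -2]
R6 ← R6 − (2/13)·R5: [0, 0, 0, 0, 0, 0]
The echelon form has 5 nonzero rows; the last pivot sits in the augmented column, so rank(M) = 4 but rank([M|b]) = 5.
Since the ranks differ, the system is inconsistent.

no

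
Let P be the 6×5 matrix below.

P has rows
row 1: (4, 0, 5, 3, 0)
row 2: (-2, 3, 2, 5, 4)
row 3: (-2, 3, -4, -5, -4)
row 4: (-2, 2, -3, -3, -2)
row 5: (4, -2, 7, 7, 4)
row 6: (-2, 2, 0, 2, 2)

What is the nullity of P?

Row reduce to echelon form.
R2 ← R2 + (1/2)·R1: [0, 3, 9/2, 13/2, 4]
R3 ← R3 + (1/2)·R1: [0, 3, -3/2, -7/2, -4]
R4 ← R4 + (1/2)·R1: [0, 2, -1/2, -3/2, -2]
R5 ← R5 − R1: [0, -2, 2, 4, 4]
R6 ← R6 + (1/2)·R1: [0, 2, 5/2, 7/2, 2]
R3 ← R3 − R2: [0, 0, -6, -10, -8]
R4 ← R4 − (2/3)·R2: [0, 0, -7/2, -35/6, -14/3]
R5 ← R5 + (2/3)·R2: [0, 0, 5, 25/3, 20/3]
R6 ← R6 − (2/3)·R2: [0, 0, -1/2, -5/6, -2/3]
R4 ← R4 − (7/12)·R3: [0, 0, 0, 0, 0]
R5 ← R5 + (5/6)·R3: [0, 0, 0, 0, 0]
R6 ← R6 − (1/12)·R3: [0, 0, 0, 0, 0]
3 nonzero rows, so rank(P) = 3.
P has 5 columns; by rank–nullity, nullity = 5 − 3 = 2.

2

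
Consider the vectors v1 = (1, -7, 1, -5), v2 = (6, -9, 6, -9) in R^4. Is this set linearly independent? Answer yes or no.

yes

Form the matrix with these vectors as rows and row reduce.
R2 ← R2 − (6)·R1: [0, 33, 0, 21]
2 nonzero rows, so the 2 vectors span a space of dimension 2.
Since 2 = 2, the vectors are linearly independent.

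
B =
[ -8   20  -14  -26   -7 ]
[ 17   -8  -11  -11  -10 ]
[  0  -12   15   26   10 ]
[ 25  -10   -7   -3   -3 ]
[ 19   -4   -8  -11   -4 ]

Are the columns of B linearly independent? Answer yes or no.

Row reduce B to echelon form.
R2 ← R2 + (17/8)·R1: [0, 69/2, -163/4, -265/4, -199/8]
R4 ← R4 + (25/8)·R1: [0, 105/2, -203/4, -337/4, -199/8]
R5 ← R5 + (19/8)·R1: [0, 87/2, -165/4, -291/4, -165/8]
R3 ← R3 + (8/23)·R2: [0, 0, 19/23, 68/23, 31/23]
R4 ← R4 − (35/23)·R2: [0, 0, 259/23, 381/23, 597/46]
R5 ← R5 − (29/23)·R2: [0, 0, 233/23, 248/23, 247/23]
R4 ← R4 − (259/19)·R3: [0, 0, 0, -451/19, -205/38]
R5 ← R5 − (233/19)·R3: [0, 0, 0, -484/19, -110/19]
R5 ← R5 − (44/41)·R4: [0, 0, 0, 0, 0]
4 pivots among 5 columns.
Only 4 < 5 pivot columns, so the columns are linearly dependent.

no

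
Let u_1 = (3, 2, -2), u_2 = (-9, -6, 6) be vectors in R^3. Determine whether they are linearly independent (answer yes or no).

Form the matrix with these vectors as rows and row reduce.
R2 ← R2 + (3)·R1: [0, 0, 0]
1 nonzero row, so the 2 vectors span a space of dimension 1.
Since 1 < 2, the vectors are linearly dependent.

no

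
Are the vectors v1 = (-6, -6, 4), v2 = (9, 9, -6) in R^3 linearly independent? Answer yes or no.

no

Form the matrix with these vectors as rows and row reduce.
R2 ← R2 + (3/2)·R1: [0, 0, 0]
1 nonzero row, so the 2 vectors span a space of dimension 1.
Since 1 < 2, the vectors are linearly dependent.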